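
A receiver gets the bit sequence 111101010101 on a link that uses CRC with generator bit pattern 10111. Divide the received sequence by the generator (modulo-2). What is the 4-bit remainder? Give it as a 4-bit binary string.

Modulo-2 division of 111101010101 by 10111:
  pos 0: 11110 XOR 10111 = 01001
  pos 1: 10011 XOR 10111 = 00100
  pos 3: 10001 XOR 10111 = 00110
  pos 5: 11001 XOR 10111 = 01110
  pos 6: 11100 XOR 10111 = 01011
  pos 7: 10111 XOR 10111 = 00000
Remainder = 0000 (zero — the frame passes the CRC check).

0000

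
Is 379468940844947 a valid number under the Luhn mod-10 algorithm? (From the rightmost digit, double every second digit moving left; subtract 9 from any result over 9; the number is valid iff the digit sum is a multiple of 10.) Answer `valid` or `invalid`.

invalid

From the right, keep odd positions and double even positions (subtract 9 from any doubled value over 9):
  doubled (positions 2,4,...): 8 8 7 8 7 8 5 → sum 51
  kept (positions 1,3,...): 7 9 4 0 9 6 9 3 → sum 47
Total = 98.
98 mod 10 = 8, so the number is invalid.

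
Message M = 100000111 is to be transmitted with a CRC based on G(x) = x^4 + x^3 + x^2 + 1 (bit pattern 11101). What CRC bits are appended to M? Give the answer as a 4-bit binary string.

Append 4 zeros: 1000001110000. Divide by 11101 (XOR where the leading bit is 1):
  pos 0: 10000 XOR 11101 = 01101
  pos 1: 11010 XOR 11101 = 00111
  pos 3: 11111 XOR 11101 = 00010
  pos 6: 10100 XOR 11101 = 01001
  pos 7: 10010 XOR 11101 = 01111
  pos 8: 11110 XOR 11101 = 00011
Remainder (last 4 bits) = 0011. This is the CRC / FCS.

0011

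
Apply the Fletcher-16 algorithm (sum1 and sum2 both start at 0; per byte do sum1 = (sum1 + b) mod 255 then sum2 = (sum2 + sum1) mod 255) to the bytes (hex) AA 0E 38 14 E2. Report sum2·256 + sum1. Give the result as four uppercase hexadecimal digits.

Running sums (mod 255):
  after byte 0 (AA): sum1=170, sum2=170
  after byte 1 (0E): sum1=184, sum2=99
  after byte 2 (38): sum1=240, sum2=84
  after byte 3 (14): sum1=5, sum2=89
  after byte 4 (E2): sum1=231, sum2=65
Checksum = sum2·256 + sum1 = 65·256 + 231 = 16871 = 0x41E7.

41E7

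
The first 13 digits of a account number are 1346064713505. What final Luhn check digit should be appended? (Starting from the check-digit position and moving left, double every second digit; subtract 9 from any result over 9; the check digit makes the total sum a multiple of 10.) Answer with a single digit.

3

Partial digits right→left: 5 0 5 3 1 7 4 6 0 6 4 3 1
Double every second digit counting from the check-digit position (so the 1st, 3rd, 5th, ... of the partial from the right).
  doubled (with −9 where >9): 1 1 2 8 0 8 2 → sum 22
  kept as-is: 0 3 7 6 6 3 → sum 25
Total = 22 + 25 = 47.
Check digit = (10 − (47 mod 10)) mod 10 = 3.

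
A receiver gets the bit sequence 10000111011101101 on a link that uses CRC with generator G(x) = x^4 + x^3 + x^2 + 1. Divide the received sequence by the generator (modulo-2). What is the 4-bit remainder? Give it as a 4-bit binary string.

0000

Modulo-2 division of 10000111011101101 by 11101:
  pos 0: 10000 XOR 11101 = 01101
  pos 1: 11011 XOR 11101 = 00110
  pos 3: 11011 XOR 11101 = 00110
  pos 5: 11001 XOR 11101 = 00100
  pos 7: 10011 XOR 11101 = 01110
  pos 8: 11100 XOR 11101 = 00001
  pos 12: 11101 XOR 11101 = 00000
Remainder = 0000 (zero — the frame passes the CRC check).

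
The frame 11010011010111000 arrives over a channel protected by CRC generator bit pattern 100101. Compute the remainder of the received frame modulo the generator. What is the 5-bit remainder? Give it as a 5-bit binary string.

Modulo-2 division of 11010011010111000 by 100101:
  pos 0: 110100 XOR 100101 = 010001
  pos 1: 100011 XOR 100101 = 000110
  pos 4: 110101 XOR 100101 = 010000
  pos 5: 100000 XOR 100101 = 000101
  pos 8: 101111 XOR 100101 = 001010
  pos 10: 101000 XOR 100101 = 001101
Remainder = 11010 (nonzero — an error is detected).

11010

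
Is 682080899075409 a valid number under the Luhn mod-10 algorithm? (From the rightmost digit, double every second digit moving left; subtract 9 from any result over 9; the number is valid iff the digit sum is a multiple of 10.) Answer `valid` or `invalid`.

From the right, keep odd positions and double even positions (subtract 9 from any doubled value over 9):
  doubled (positions 2,4,...): 0 1 0 9 0 0 7 → sum 17
  kept (positions 1,3,...): 9 4 7 9 8 8 2 6 → sum 53
Total = 70.
70 mod 10 = 0, so the number is valid.

valid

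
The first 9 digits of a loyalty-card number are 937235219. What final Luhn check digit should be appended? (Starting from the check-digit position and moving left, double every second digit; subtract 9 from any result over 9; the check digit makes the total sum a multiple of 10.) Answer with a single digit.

6

Partial digits right→left: 9 1 2 5 3 2 7 3 9
Double every second digit counting from the check-digit position (so the 1st, 3rd, 5th, ... of the partial from the right).
  doubled (with −9 where >9): 9 4 6 5 9 → sum 33
  kept as-is: 1 5 2 3 → sum 11
Total = 33 + 11 = 44.
Check digit = (10 − (44 mod 10)) mod 10 = 6.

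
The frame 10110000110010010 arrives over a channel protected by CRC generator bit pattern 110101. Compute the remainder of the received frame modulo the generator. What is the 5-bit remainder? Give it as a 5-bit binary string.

Modulo-2 division of 10110000110010010 by 110101:
  pos 0: 101100 XOR 110101 = 011001
  pos 1: 110010 XOR 110101 = 000111
  pos 4: 111011 XOR 110101 = 001110
  pos 6: 111000 XOR 110101 = 001101
  pos 8: 110110 XOR 110101 = 000011
Remainder = 11010 (nonzero — an error is detected).

11010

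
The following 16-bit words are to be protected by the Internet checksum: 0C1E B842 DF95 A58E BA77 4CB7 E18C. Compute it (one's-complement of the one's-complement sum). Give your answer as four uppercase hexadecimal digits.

CDBE

One's-complement addition (fold any carry out of bit 15 back into bit 0):
  0x0C1E + 0xB842 = 0x0C460
  0xC460 + 0xDF95 = 0x1A3F5 → wrap carry → 0xA3F6
  0xA3F6 + 0xA58E = 0x14984 → wrap carry → 0x4985
  0x4985 + 0xBA77 = 0x103FC → wrap carry → 0x03FD
  0x03FD + 0x4CB7 = 0x050B4
  0x50B4 + 0xE18C = 0x13240 → wrap carry → 0x3241
One's-complement sum = 0x3241.
Checksum = ~0x3241 & 0xFFFF = 0xCDBE.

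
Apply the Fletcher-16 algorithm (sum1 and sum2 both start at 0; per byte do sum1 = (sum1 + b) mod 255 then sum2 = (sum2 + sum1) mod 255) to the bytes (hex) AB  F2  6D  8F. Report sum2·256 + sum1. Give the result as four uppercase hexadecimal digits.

Running sums (mod 255):
  after byte 0 (AB): sum1=171, sum2=171
  after byte 1 (F2): sum1=158, sum2=74
  after byte 2 (6D): sum1=12, sum2=86
  after byte 3 (8F): sum1=155, sum2=241
Checksum = sum2·256 + sum1 = 241·256 + 155 = 61851 = 0xF19B.

F19B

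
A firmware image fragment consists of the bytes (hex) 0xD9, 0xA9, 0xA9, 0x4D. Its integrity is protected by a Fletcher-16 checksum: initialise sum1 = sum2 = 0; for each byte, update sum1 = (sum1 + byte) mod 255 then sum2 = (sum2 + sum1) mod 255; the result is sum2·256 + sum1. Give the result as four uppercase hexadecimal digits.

Running sums (mod 255):
  after byte 0 (0xD9): sum1=217, sum2=217
  after byte 1 (0xA9): sum1=131, sum2=93
  after byte 2 (0xA9): sum1=45, sum2=138
  after byte 3 (0x4D): sum1=122, sum2=5
Checksum = sum2·256 + sum1 = 5·256 + 122 = 1402 = 0x057A.

057A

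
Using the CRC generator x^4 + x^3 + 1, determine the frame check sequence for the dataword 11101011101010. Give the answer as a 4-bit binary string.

1111

Append 4 zeros: 111010111010100000. Divide by 11001 (XOR where the leading bit is 1):
  pos 0: 11101 XOR 11001 = 00100
  pos 2: 10001 XOR 11001 = 01000
  pos 3: 10001 XOR 11001 = 01000
  pos 4: 10001 XOR 11001 = 01000
  pos 5: 10000 XOR 11001 = 01001
  pos 6: 10011 XOR 11001 = 01010
  pos 7: 10100 XOR 11001 = 01101
  pos 8: 11011 XOR 11001 = 00010
  pos 11: 10000 XOR 11001 = 01001
  pos 12: 10010 XOR 11001 = 01011
  pos 13: 10110 XOR 11001 = 01111
Remainder (last 4 bits) = 1111. This is the CRC / FCS.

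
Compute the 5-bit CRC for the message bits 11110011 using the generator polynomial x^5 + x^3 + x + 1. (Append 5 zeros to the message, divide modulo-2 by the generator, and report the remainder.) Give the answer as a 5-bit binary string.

Append 5 zeros: 1111001100000. Divide by 101011 (XOR where the leading bit is 1):
  pos 0: 111100 XOR 101011 = 010111
  pos 1: 101111 XOR 101011 = 000100
  pos 4: 100100 XOR 101011 = 001111
  pos 6: 111100 XOR 101011 = 010111
  pos 7: 101110 XOR 101011 = 000101
Remainder (last 5 bits) = 00101. This is the CRC / FCS.

00101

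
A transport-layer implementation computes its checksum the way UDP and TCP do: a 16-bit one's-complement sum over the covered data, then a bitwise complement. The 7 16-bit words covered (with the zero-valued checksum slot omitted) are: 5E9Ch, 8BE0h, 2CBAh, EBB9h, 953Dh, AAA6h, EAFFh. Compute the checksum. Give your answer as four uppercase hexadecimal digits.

One's-complement addition (fold any carry out of bit 15 back into bit 0):
  0x5E9C + 0x8BE0 = 0x0EA7C
  0xEA7C + 0x2CBA = 0x11736 → wrap carry → 0x1737
  0x1737 + 0xEBB9 = 0x102F0 → wrap carry → 0x02F1
  0x02F1 + 0x953D = 0x0982E
  0x982E + 0xAAA6 = 0x142D4 → wrap carry → 0x42D5
  0x42D5 + 0xEAFF = 0x12DD4 → wrap carry → 0x2DD5
One's-complement sum = 0x2DD5.
Checksum = ~0x2DD5 & 0xFFFF = 0xD22A.

D22A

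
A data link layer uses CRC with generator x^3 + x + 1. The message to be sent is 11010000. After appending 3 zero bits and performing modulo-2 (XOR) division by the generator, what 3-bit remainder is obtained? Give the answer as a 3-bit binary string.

Append 3 zeros: 11010000000. Divide by 1011 (XOR where the leading bit is 1):
  pos 0: 1101 XOR 1011 = 0110
  pos 1: 1100 XOR 1011 = 0111
  pos 2: 1110 XOR 1011 = 0101
  pos 3: 1010 XOR 1011 = 0001
  pos 6: 1000 XOR 1011 = 0011
Remainder (last 3 bits) = 110. This is the CRC / FCS.

110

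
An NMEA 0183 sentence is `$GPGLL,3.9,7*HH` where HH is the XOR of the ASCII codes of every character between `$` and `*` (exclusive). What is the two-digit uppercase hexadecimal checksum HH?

43

XOR the ASCII codes of the payload characters:
  'G' = 0x47 → acc = 0x47
  'P' = 0x50 → acc = 0x17
  'G' = 0x47 → acc = 0x50
  'L' = 0x4C → acc = 0x1C
  'L' = 0x4C → acc = 0x50
  ',' = 0x2C → acc = 0x7C
  '3' = 0x33 → acc = 0x4F
  '.' = 0x2E → acc = 0x61
  '9' = 0x39 → acc = 0x58
  ',' = 0x2C → acc = 0x74
  '7' = 0x37 → acc = 0x43
Checksum = 0x43.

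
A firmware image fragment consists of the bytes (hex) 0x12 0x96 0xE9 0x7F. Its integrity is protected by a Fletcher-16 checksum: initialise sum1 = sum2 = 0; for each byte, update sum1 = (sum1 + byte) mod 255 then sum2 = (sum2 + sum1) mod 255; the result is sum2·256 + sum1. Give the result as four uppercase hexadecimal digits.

Running sums (mod 255):
  after byte 0 (0x12): sum1=18, sum2=18
  after byte 1 (0x96): sum1=168, sum2=186
  after byte 2 (0xE9): sum1=146, sum2=77
  after byte 3 (0x7F): sum1=18, sum2=95
Checksum = sum2·256 + sum1 = 95·256 + 18 = 24338 = 0x5F12.

5F12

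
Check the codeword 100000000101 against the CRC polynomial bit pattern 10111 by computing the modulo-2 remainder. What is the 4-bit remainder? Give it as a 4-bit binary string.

Modulo-2 division of 100000000101 by 10111:
  pos 0: 10000 XOR 10111 = 00111
  pos 2: 11100 XOR 10111 = 01011
  pos 3: 10110 XOR 10111 = 00001
  pos 7: 10101 XOR 10111 = 00010
Remainder = 0010 (nonzero — an error is detected).

0010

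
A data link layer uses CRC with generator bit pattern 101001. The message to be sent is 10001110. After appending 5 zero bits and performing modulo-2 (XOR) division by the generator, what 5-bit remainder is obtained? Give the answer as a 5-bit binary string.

11011

Append 5 zeros: 1000111000000. Divide by 101001 (XOR where the leading bit is 1):
  pos 0: 100011 XOR 101001 = 001010
  pos 2: 101010 XOR 101001 = 000011
  pos 6: 110000 XOR 101001 = 011001
  pos 7: 110010 XOR 101001 = 011011
Remainder (last 5 bits) = 11011. This is the CRC / FCS.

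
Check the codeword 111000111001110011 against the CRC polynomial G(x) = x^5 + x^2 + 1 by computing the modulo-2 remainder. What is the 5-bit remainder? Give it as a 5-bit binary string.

00111

Modulo-2 division of 111000111001110011 by 100101:
  pos 0: 111000 XOR 100101 = 011101
  pos 1: 111011 XOR 100101 = 011110
  pos 2: 111101 XOR 100101 = 011000
  pos 3: 110001 XOR 100101 = 010100
  pos 4: 101000 XOR 100101 = 001101
  pos 6: 110101 XOR 100101 = 010000
  pos 7: 100001 XOR 100101 = 000100
  pos 10: 100100 XOR 100101 = 000001
Remainder = 00111 (nonzero — an error is detected).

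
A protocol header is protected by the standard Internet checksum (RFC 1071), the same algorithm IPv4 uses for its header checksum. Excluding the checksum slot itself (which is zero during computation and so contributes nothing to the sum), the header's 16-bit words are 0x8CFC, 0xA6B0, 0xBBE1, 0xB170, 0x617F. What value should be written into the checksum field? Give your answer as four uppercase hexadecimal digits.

One's-complement addition (fold any carry out of bit 15 back into bit 0):
  0x8CFC + 0xA6B0 = 0x133AC → wrap carry → 0x33AD
  0x33AD + 0xBBE1 = 0x0EF8E
  0xEF8E + 0xB170 = 0x1A0FE → wrap carry → 0xA0FF
  0xA0FF + 0x617F = 0x1027E → wrap carry → 0x027F
One's-complement sum = 0x027F.
Checksum = ~0x027F & 0xFFFF = 0xFD80.

FD80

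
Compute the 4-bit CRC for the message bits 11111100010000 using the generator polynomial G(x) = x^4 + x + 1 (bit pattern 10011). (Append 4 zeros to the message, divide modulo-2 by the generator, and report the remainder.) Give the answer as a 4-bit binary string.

Append 4 zeros: 111111000100000000. Divide by 10011 (XOR where the leading bit is 1):
  pos 0: 11111 XOR 10011 = 01100
  pos 1: 11001 XOR 10011 = 01010
  pos 2: 10100 XOR 10011 = 00111
  pos 4: 11100 XOR 10011 = 01111
  pos 5: 11111 XOR 10011 = 01100
  pos 6: 11000 XOR 10011 = 01011
  pos 7: 10110 XOR 10011 = 00101
  pos 9: 10100 XOR 10011 = 00111
  pos 11: 11100 XOR 10011 = 01111
  pos 12: 11110 XOR 10011 = 01101
  pos 13: 11010 XOR 10011 = 01001
Remainder (last 4 bits) = 1001. This is the CRC / FCS.

1001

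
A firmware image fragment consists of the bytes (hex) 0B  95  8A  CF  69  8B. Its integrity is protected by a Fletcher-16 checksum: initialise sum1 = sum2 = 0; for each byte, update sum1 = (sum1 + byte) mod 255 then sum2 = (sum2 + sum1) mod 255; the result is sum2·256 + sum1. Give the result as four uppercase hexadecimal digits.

Running sums (mod 255):
  after byte 0 (0B): sum1=11, sum2=11
  after byte 1 (95): sum1=160, sum2=171
  after byte 2 (8A): sum1=43, sum2=214
  after byte 3 (CF): sum1=250, sum2=209
  after byte 4 (69): sum1=100, sum2=54
  after byte 5 (8B): sum1=239, sum2=38
Checksum = sum2·256 + sum1 = 38·256 + 239 = 9967 = 0x26EF.

26EF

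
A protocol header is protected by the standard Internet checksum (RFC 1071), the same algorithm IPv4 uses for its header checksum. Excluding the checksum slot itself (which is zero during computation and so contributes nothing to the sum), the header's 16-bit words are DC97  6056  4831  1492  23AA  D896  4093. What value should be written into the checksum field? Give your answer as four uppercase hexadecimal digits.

One's-complement addition (fold any carry out of bit 15 back into bit 0):
  0xDC97 + 0x6056 = 0x13CED → wrap carry → 0x3CEE
  0x3CEE + 0x4831 = 0x0851F
  0x851F + 0x1492 = 0x099B1
  0x99B1 + 0x23AA = 0x0BD5B
  0xBD5B + 0xD896 = 0x195F1 → wrap carry → 0x95F2
  0x95F2 + 0x4093 = 0x0D685
One's-complement sum = 0xD685.
Checksum = ~0xD685 & 0xFFFF = 0x297A.

297A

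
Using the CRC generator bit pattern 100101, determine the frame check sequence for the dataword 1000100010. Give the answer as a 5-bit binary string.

Append 5 zeros: 100010001000000. Divide by 100101 (XOR where the leading bit is 1):
  pos 0: 100010 XOR 100101 = 000111
  pos 3: 111001 XOR 100101 = 011100
  pos 4: 111000 XOR 100101 = 011101
  pos 5: 111010 XOR 100101 = 011111
  pos 6: 111110 XOR 100101 = 011011
  pos 7: 110110 XOR 100101 = 010011
  pos 8: 100110 XOR 100101 = 000011
Remainder (last 5 bits) = 00110. This is the CRC / FCS.

00110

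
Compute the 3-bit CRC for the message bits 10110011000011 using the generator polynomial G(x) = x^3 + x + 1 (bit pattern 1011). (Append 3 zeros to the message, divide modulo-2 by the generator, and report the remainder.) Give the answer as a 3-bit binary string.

Append 3 zeros: 10110011000011000. Divide by 1011 (XOR where the leading bit is 1):
  pos 0: 1011 XOR 1011 = 0000
  pos 6: 1100 XOR 1011 = 0111
  pos 7: 1110 XOR 1011 = 0101
  pos 8: 1010 XOR 1011 = 0001
  pos 11: 1110 XOR 1011 = 0101
  pos 12: 1010 XOR 1011 = 0001
Remainder (last 3 bits) = 010. This is the CRC / FCS.

010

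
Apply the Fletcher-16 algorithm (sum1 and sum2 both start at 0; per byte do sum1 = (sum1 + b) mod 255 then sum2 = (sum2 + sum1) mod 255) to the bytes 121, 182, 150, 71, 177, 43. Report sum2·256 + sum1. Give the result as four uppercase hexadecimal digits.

Running sums (mod 255):
  after byte 0 (121): sum1=121, sum2=121
  after byte 1 (182): sum1=48, sum2=169
  after byte 2 (150): sum1=198, sum2=112
  after byte 3 (71): sum1=14, sum2=126
  after byte 4 (177): sum1=191, sum2=62
  after byte 5 (43): sum1=234, sum2=41
Checksum = sum2·256 + sum1 = 41·256 + 234 = 10730 = 0x29EA.

29EA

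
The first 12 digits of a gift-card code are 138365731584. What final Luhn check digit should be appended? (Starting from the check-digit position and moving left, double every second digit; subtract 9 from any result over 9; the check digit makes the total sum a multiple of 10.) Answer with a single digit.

Partial digits right→left: 4 8 5 1 3 7 5 6 3 8 3 1
Double every second digit counting from the check-digit position (so the 1st, 3rd, 5th, ... of the partial from the right).
  doubled (with −9 where >9): 8 1 6 1 6 6 → sum 28
  kept as-is: 8 1 7 6 8 1 → sum 31
Total = 28 + 31 = 59.
Check digit = (10 − (59 mod 10)) mod 10 = 1.

1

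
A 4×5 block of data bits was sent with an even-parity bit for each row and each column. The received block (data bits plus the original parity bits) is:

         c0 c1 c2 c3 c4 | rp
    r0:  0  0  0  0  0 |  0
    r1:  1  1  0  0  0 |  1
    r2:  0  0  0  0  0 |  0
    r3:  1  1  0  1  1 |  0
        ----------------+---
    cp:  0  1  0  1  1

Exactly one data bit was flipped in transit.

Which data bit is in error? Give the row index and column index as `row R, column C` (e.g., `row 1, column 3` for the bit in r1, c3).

Recompute each row's even parity and compare to rp:
  r0: data parity 0, sent rp 0 → ok
  r1: data parity 0, sent rp 1 → mismatch
  r2: data parity 0, sent rp 0 → ok
  r3: data parity 0, sent rp 0 → ok
Recompute each column's even parity and compare to cp:
  c0: data parity 0, sent cp 0 → ok
  c1: data parity 0, sent cp 1 → mismatch
  c2: data parity 0, sent cp 0 → ok
  c3: data parity 1, sent cp 1 → ok
  c4: data parity 1, sent cp 1 → ok
Exactly one row (r1) and one column (c1) fail → the flipped bit is at their intersection.

row 1, column 1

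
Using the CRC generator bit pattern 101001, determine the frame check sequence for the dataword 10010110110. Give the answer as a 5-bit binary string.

Append 5 zeros: 1001011011000000. Divide by 101001 (XOR where the leading bit is 1):
  pos 0: 100101 XOR 101001 = 001100
  pos 2: 110010 XOR 101001 = 011011
  pos 3: 110111 XOR 101001 = 011110
  pos 4: 111101 XOR 101001 = 010100
  pos 5: 101000 XOR 101001 = 000001
  pos 10: 100000 XOR 101001 = 001001
Remainder (last 5 bits) = 01001. This is the CRC / FCS.

01001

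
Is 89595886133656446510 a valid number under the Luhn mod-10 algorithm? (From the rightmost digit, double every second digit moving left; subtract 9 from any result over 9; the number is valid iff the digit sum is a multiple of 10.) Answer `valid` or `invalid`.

invalid

From the right, keep odd positions and double even positions (subtract 9 from any doubled value over 9):
  doubled (positions 2,4,...): 2 3 8 1 6 2 7 1 1 7 → sum 38
  kept (positions 1,3,...): 0 5 4 6 6 3 6 8 9 9 → sum 56
Total = 94.
94 mod 10 = 4, so the number is invalid.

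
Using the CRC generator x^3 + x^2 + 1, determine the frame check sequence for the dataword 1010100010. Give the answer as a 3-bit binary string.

011

Append 3 zeros: 1010100010000. Divide by 1101 (XOR where the leading bit is 1):
  pos 0: 1010 XOR 1101 = 0111
  pos 1: 1111 XOR 1101 = 0010
  pos 3: 1000 XOR 1101 = 0101
  pos 4: 1010 XOR 1101 = 0111
  pos 5: 1111 XOR 1101 = 0010
  pos 7: 1000 XOR 1101 = 0101
  pos 8: 1010 XOR 1101 = 0111
  pos 9: 1110 XOR 1101 = 0011
Remainder (last 3 bits) = 011. This is the CRC / FCS.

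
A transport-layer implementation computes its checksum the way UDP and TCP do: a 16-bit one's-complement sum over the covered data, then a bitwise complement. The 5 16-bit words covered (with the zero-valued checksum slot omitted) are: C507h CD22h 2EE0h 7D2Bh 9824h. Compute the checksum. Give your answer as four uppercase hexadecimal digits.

One's-complement addition (fold any carry out of bit 15 back into bit 0):
  0xC507 + 0xCD22 = 0x19229 → wrap carry → 0x922A
  0x922A + 0x2EE0 = 0x0C10A
  0xC10A + 0x7D2B = 0x13E35 → wrap carry → 0x3E36
  0x3E36 + 0x9824 = 0x0D65A
One's-complement sum = 0xD65A.
Checksum = ~0xD65A & 0xFFFF = 0x29A5.

29A5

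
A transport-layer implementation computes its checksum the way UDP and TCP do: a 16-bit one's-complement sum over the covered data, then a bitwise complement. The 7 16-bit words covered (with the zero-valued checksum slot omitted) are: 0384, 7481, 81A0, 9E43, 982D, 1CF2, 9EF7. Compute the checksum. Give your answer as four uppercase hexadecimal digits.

13FF

One's-complement addition (fold any carry out of bit 15 back into bit 0):
  0x0384 + 0x7481 = 0x07805
  0x7805 + 0x81A0 = 0x0F9A5
  0xF9A5 + 0x9E43 = 0x197E8 → wrap carry → 0x97E9
  0x97E9 + 0x982D = 0x13016 → wrap carry → 0x3017
  0x3017 + 0x1CF2 = 0x04D09
  0x4D09 + 0x9EF7 = 0x0EC00
One's-complement sum = 0xEC00.
Checksum = ~0xEC00 & 0xFFFF = 0x13FF.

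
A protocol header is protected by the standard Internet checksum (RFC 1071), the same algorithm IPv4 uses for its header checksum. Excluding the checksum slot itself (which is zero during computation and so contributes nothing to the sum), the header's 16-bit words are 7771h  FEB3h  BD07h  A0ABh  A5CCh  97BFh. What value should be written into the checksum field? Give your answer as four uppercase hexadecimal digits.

EE9A

One's-complement addition (fold any carry out of bit 15 back into bit 0):
  0x7771 + 0xFEB3 = 0x17624 → wrap carry → 0x7625
  0x7625 + 0xBD07 = 0x1332C → wrap carry → 0x332D
  0x332D + 0xA0AB = 0x0D3D8
  0xD3D8 + 0xA5CC = 0x179A4 → wrap carry → 0x79A5
  0x79A5 + 0x97BF = 0x11164 → wrap carry → 0x1165
One's-complement sum = 0x1165.
Checksum = ~0x1165 & 0xFFFF = 0xEE9A.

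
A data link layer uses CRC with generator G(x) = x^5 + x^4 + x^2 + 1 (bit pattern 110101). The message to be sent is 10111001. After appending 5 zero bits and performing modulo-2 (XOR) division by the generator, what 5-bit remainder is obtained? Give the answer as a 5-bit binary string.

00001

Append 5 zeros: 1011100100000. Divide by 110101 (XOR where the leading bit is 1):
  pos 0: 101110 XOR 110101 = 011011
  pos 1: 110110 XOR 110101 = 000011
  pos 5: 111000 XOR 110101 = 001101
  pos 7: 110100 XOR 110101 = 000001
Remainder (last 5 bits) = 00001. This is the CRC / FCS.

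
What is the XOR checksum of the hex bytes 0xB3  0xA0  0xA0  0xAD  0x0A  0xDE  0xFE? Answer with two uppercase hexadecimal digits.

34

XOR the bytes together:
  start with 0xB3
  0xB3 ⊕ 0xA0 = 0x13
  0x13 ⊕ 0xA0 = 0xB3
  0xB3 ⊕ 0xAD = 0x1E
  0x1E ⊕ 0x0A = 0x14
  0x14 ⊕ 0xDE = 0xCA
  0xCA ⊕ 0xFE = 0x34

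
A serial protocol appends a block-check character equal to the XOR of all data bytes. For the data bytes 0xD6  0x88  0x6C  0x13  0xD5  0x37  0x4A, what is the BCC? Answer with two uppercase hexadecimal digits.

89

XOR the bytes together:
  start with 0xD6
  0xD6 ⊕ 0x88 = 0x5E
  0x5E ⊕ 0x6C = 0x32
  0x32 ⊕ 0x13 = 0x21
  0x21 ⊕ 0xD5 = 0xF4
  0xF4 ⊕ 0x37 = 0xC3
  0xC3 ⊕ 0x4A = 0x89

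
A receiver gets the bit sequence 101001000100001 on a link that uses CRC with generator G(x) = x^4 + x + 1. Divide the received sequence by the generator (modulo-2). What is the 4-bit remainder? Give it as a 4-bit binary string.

Modulo-2 division of 101001000100001 by 10011:
  pos 0: 10100 XOR 10011 = 00111
  pos 2: 11110 XOR 10011 = 01101
  pos 3: 11010 XOR 10011 = 01001
  pos 4: 10010 XOR 10011 = 00001
  pos 8: 11000 XOR 10011 = 01011
  pos 9: 10110 XOR 10011 = 00101
Remainder = 1011 (nonzero — an error is detected).

1011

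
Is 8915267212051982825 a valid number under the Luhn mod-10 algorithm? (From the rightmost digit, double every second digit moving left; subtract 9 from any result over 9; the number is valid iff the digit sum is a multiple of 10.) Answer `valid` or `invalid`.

valid

From the right, keep odd positions and double even positions (subtract 9 from any doubled value over 9):
  doubled (positions 2,4,...): 4 4 9 1 4 4 3 1 9 → sum 39
  kept (positions 1,3,...): 5 8 8 1 0 1 7 2 1 8 → sum 41
Total = 80.
80 mod 10 = 0, so the number is valid.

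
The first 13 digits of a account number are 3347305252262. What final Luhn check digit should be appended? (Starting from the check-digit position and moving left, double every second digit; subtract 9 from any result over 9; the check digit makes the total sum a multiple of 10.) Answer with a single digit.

0

Partial digits right→left: 2 6 2 2 5 2 5 0 3 7 4 3 3
Double every second digit counting from the check-digit position (so the 1st, 3rd, 5th, ... of the partial from the right).
  doubled (with −9 where >9): 4 4 1 1 6 8 6 → sum 30
  kept as-is: 6 2 2 0 7 3 → sum 20
Total = 30 + 20 = 50.
Check digit = (10 − (50 mod 10)) mod 10 = 0.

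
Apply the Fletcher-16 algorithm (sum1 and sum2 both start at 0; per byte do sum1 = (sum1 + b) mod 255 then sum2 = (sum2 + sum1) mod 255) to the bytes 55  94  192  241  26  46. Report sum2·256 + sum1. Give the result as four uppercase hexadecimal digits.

5E90

Running sums (mod 255):
  after byte 0 (55): sum1=55, sum2=55
  after byte 1 (94): sum1=149, sum2=204
  after byte 2 (192): sum1=86, sum2=35
  after byte 3 (241): sum1=72, sum2=107
  after byte 4 (26): sum1=98, sum2=205
  after byte 5 (46): sum1=144, sum2=94
Checksum = sum2·256 + sum1 = 94·256 + 144 = 24208 = 0x5E90.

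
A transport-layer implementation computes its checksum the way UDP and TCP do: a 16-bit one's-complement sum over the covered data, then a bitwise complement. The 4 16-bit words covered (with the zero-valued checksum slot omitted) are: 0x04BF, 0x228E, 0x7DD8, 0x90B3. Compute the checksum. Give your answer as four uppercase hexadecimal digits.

One's-complement addition (fold any carry out of bit 15 back into bit 0):
  0x04BF + 0x228E = 0x0274D
  0x274D + 0x7DD8 = 0x0A525
  0xA525 + 0x90B3 = 0x135D8 → wrap carry → 0x35D9
One's-complement sum = 0x35D9.
Checksum = ~0x35D9 & 0xFFFF = 0xCA26.

CA26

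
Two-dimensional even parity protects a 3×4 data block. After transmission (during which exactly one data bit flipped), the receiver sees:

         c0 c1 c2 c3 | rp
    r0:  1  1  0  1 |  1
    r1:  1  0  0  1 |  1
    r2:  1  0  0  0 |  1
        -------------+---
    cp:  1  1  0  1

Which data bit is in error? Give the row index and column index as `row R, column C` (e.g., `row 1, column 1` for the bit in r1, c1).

Recompute each row's even parity and compare to rp:
  r0: data parity 1, sent rp 1 → ok
  r1: data parity 0, sent rp 1 → mismatch
  r2: data parity 1, sent rp 1 → ok
Recompute each column's even parity and compare to cp:
  c0: data parity 1, sent cp 1 → ok
  c1: data parity 1, sent cp 1 → ok
  c2: data parity 0, sent cp 0 → ok
  c3: data parity 0, sent cp 1 → mismatch
Exactly one row (r1) and one column (c3) fail → the flipped bit is at their intersection.

row 1, column 3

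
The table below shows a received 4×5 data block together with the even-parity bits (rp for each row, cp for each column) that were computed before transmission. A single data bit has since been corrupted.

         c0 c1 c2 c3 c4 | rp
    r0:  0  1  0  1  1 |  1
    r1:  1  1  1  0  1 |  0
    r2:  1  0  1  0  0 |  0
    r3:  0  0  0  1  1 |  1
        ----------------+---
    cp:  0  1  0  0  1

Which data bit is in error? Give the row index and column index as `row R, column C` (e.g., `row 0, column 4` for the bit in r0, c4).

Recompute each row's even parity and compare to rp:
  r0: data parity 1, sent rp 1 → ok
  r1: data parity 0, sent rp 0 → ok
  r2: data parity 0, sent rp 0 → ok
  r3: data parity 0, sent rp 1 → mismatch
Recompute each column's even parity and compare to cp:
  c0: data parity 0, sent cp 0 → ok
  c1: data parity 0, sent cp 1 → mismatch
  c2: data parity 0, sent cp 0 → ok
  c3: data parity 0, sent cp 0 → ok
  c4: data parity 1, sent cp 1 → ok
Exactly one row (r3) and one column (c1) fail → the flipped bit is at their intersection.

row 3, column 1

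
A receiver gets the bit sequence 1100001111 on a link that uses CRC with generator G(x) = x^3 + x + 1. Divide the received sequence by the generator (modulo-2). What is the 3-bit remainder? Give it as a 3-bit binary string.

Modulo-2 division of 1100001111 by 1011:
  pos 0: 1100 XOR 1011 = 0111
  pos 1: 1110 XOR 1011 = 0101
  pos 2: 1010 XOR 1011 = 0001
  pos 5: 1111 XOR 1011 = 0100
  pos 6: 1001 XOR 1011 = 0010
Remainder = 010 (nonzero — an error is detected).

010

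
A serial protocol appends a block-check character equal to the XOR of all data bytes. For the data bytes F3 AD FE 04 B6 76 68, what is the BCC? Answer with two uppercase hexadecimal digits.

XOR the bytes together:
  start with 0xF3
  0xF3 ⊕ 0xAD = 0x5E
  0x5E ⊕ 0xFE = 0xA0
  0xA0 ⊕ 0x04 = 0xA4
  0xA4 ⊕ 0xB6 = 0x12
  0x12 ⊕ 0x76 = 0x64
  0x64 ⊕ 0x68 = 0x0C

0C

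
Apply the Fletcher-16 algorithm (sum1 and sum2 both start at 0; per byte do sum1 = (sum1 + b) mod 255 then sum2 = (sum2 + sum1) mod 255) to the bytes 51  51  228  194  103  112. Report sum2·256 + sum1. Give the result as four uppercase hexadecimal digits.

Running sums (mod 255):
  after byte 0 (51): sum1=51, sum2=51
  after byte 1 (51): sum1=102, sum2=153
  after byte 2 (228): sum1=75, sum2=228
  after byte 3 (194): sum1=14, sum2=242
  after byte 4 (103): sum1=117, sum2=104
  after byte 5 (112): sum1=229, sum2=78
Checksum = sum2·256 + sum1 = 78·256 + 229 = 20197 = 0x4EE5.

4EE5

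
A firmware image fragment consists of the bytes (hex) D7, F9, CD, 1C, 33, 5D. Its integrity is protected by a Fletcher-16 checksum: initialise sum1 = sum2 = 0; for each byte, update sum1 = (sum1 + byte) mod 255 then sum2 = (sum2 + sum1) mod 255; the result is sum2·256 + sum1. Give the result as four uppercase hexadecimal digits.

404C

Running sums (mod 255):
  after byte 0 (D7): sum1=215, sum2=215
  after byte 1 (F9): sum1=209, sum2=169
  after byte 2 (CD): sum1=159, sum2=73
  after byte 3 (1C): sum1=187, sum2=5
  after byte 4 (33): sum1=238, sum2=243
  after byte 5 (5D): sum1=76, sum2=64
Checksum = sum2·256 + sum1 = 64·256 + 76 = 16460 = 0x404C.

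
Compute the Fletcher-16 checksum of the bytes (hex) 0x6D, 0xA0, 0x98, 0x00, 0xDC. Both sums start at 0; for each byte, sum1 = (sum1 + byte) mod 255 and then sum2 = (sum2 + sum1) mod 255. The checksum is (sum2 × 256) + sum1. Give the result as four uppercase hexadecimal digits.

Running sums (mod 255):
  after byte 0 (0x6D): sum1=109, sum2=109
  after byte 1 (0xA0): sum1=14, sum2=123
  after byte 2 (0x98): sum1=166, sum2=34
  after byte 3 (0x00): sum1=166, sum2=200
  after byte 4 (0xDC): sum1=131, sum2=76
Checksum = sum2·256 + sum1 = 76·256 + 131 = 19587 = 0x4C83.

4C83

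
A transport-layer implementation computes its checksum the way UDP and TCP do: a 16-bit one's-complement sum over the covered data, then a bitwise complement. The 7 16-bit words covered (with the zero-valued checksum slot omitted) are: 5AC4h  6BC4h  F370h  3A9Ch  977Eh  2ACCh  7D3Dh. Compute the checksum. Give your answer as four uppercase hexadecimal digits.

CBE1

One's-complement addition (fold any carry out of bit 15 back into bit 0):
  0x5AC4 + 0x6BC4 = 0x0C688
  0xC688 + 0xF370 = 0x1B9F8 → wrap carry → 0xB9F9
  0xB9F9 + 0x3A9C = 0x0F495
  0xF495 + 0x977E = 0x18C13 → wrap carry → 0x8C14
  0x8C14 + 0x2ACC = 0x0B6E0
  0xB6E0 + 0x7D3D = 0x1341D → wrap carry → 0x341E
One's-complement sum = 0x341E.
Checksum = ~0x341E & 0xFFFF = 0xCBE1.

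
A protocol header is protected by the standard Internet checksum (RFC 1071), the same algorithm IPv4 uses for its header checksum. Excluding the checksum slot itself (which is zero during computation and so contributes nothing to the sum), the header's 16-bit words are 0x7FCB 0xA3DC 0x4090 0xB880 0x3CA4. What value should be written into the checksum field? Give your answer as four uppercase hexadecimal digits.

A6A2

One's-complement addition (fold any carry out of bit 15 back into bit 0):
  0x7FCB + 0xA3DC = 0x123A7 → wrap carry → 0x23A8
  0x23A8 + 0x4090 = 0x06438
  0x6438 + 0xB880 = 0x11CB8 → wrap carry → 0x1CB9
  0x1CB9 + 0x3CA4 = 0x0595D
One's-complement sum = 0x595D.
Checksum = ~0x595D & 0xFFFF = 0xA6A2.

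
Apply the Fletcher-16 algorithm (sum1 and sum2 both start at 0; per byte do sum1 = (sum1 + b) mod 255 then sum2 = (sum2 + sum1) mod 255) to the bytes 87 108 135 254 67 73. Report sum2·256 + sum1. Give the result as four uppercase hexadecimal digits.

15D6

Running sums (mod 255):
  after byte 0 (87): sum1=87, sum2=87
  after byte 1 (108): sum1=195, sum2=27
  after byte 2 (135): sum1=75, sum2=102
  after byte 3 (254): sum1=74, sum2=176
  after byte 4 (67): sum1=141, sum2=62
  after byte 5 (73): sum1=214, sum2=21
Checksum = sum2·256 + sum1 = 21·256 + 214 = 5590 = 0x15D6.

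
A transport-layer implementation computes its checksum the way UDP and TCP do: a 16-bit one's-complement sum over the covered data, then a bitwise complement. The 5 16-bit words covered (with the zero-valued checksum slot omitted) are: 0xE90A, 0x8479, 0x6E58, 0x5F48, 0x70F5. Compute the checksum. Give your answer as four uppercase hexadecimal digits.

One's-complement addition (fold any carry out of bit 15 back into bit 0):
  0xE90A + 0x8479 = 0x16D83 → wrap carry → 0x6D84
  0x6D84 + 0x6E58 = 0x0DBDC
  0xDBDC + 0x5F48 = 0x13B24 → wrap carry → 0x3B25
  0x3B25 + 0x70F5 = 0x0AC1A
One's-complement sum = 0xAC1A.
Checksum = ~0xAC1A & 0xFFFF = 0x53E5.

53E5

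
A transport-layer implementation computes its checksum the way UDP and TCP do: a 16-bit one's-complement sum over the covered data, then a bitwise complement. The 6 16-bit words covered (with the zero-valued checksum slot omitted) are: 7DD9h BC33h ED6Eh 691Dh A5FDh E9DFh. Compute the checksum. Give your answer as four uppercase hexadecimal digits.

One's-complement addition (fold any carry out of bit 15 back into bit 0):
  0x7DD9 + 0xBC33 = 0x13A0C → wrap carry → 0x3A0D
  0x3A0D + 0xED6E = 0x1277B → wrap carry → 0x277C
  0x277C + 0x691D = 0x09099
  0x9099 + 0xA5FD = 0x13696 → wrap carry → 0x3697
  0x3697 + 0xE9DF = 0x12076 → wrap carry → 0x2077
One's-complement sum = 0x2077.
Checksum = ~0x2077 & 0xFFFF = 0xDF88.

DF88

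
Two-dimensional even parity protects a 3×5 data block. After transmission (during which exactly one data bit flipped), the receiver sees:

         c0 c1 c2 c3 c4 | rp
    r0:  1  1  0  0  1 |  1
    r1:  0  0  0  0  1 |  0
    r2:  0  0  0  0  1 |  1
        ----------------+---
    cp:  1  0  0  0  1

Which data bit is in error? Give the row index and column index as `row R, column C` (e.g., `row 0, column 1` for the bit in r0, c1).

row 1, column 1

Recompute each row's even parity and compare to rp:
  r0: data parity 1, sent rp 1 → ok
  r1: data parity 1, sent rp 0 → mismatch
  r2: data parity 1, sent rp 1 → ok
Recompute each column's even parity and compare to cp:
  c0: data parity 1, sent cp 1 → ok
  c1: data parity 1, sent cp 0 → mismatch
  c2: data parity 0, sent cp 0 → ok
  c3: data parity 0, sent cp 0 → ok
  c4: data parity 1, sent cp 1 → ok
Exactly one row (r1) and one column (c1) fail → the flipped bit is at their intersection.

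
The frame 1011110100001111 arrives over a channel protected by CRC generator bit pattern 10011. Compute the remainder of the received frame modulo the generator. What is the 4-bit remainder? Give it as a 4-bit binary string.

Modulo-2 division of 1011110100001111 by 10011:
  pos 0: 10111 XOR 10011 = 00100
  pos 2: 10010 XOR 10011 = 00001
  pos 6: 11000 XOR 10011 = 01011
  pos 7: 10110 XOR 10011 = 00101
  pos 9: 10111 XOR 10011 = 00100
  pos 11: 10011 XOR 10011 = 00000
Remainder = 0000 (zero — the frame passes the CRC check).

0000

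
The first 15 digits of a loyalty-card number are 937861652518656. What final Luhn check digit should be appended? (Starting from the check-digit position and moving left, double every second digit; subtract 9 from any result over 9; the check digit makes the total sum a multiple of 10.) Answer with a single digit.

Partial digits right→left: 6 5 6 8 1 5 2 5 6 1 6 8 7 3 9
Double every second digit counting from the check-digit position (so the 1st, 3rd, 5th, ... of the partial from the right).
  doubled (with −9 where >9): 3 3 2 4 3 3 5 9 → sum 32
  kept as-is: 5 8 5 5 1 8 3 → sum 35
Total = 32 + 35 = 67.
Check digit = (10 − (67 mod 10)) mod 10 = 3.

3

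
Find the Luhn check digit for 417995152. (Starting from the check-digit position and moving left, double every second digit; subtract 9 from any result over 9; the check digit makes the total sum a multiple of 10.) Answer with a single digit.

2

Partial digits right→left: 2 5 1 5 9 9 7 1 4
Double every second digit counting from the check-digit position (so the 1st, 3rd, 5th, ... of the partial from the right).
  doubled (with −9 where >9): 4 2 9 5 8 → sum 28
  kept as-is: 5 5 9 1 → sum 20
Total = 28 + 20 = 48.
Check digit = (10 − (48 mod 10)) mod 10 = 2.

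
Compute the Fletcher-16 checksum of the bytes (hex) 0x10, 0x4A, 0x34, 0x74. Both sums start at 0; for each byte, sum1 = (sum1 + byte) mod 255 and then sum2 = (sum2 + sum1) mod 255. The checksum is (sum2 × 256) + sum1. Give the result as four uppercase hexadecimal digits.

Running sums (mod 255):
  after byte 0 (0x10): sum1=16, sum2=16
  after byte 1 (0x4A): sum1=90, sum2=106
  after byte 2 (0x34): sum1=142, sum2=248
  after byte 3 (0x74): sum1=3, sum2=251
Checksum = sum2·256 + sum1 = 251·256 + 3 = 64259 = 0xFB03.

FB03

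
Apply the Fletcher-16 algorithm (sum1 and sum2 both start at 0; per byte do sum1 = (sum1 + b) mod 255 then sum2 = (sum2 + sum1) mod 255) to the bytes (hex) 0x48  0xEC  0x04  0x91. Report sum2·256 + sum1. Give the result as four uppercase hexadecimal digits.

81CA

Running sums (mod 255):
  after byte 0 (0x48): sum1=72, sum2=72
  after byte 1 (0xEC): sum1=53, sum2=125
  after byte 2 (0x04): sum1=57, sum2=182
  after byte 3 (0x91): sum1=202, sum2=129
Checksum = sum2·256 + sum1 = 129·256 + 202 = 33226 = 0x81CA.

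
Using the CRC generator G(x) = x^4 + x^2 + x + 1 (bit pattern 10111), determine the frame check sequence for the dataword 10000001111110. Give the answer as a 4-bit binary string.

0010

Append 4 zeros: 100000011111100000. Divide by 10111 (XOR where the leading bit is 1):
  pos 0: 10000 XOR 10111 = 00111
  pos 2: 11100 XOR 10111 = 01011
  pos 3: 10111 XOR 10111 = 00000
  pos 8: 11111 XOR 10111 = 01000
  pos 9: 10000 XOR 10111 = 00111
  pos 11: 11100 XOR 10111 = 01011
  pos 12: 10110 XOR 10111 = 00001
Remainder (last 4 bits) = 0010. This is the CRC / FCS.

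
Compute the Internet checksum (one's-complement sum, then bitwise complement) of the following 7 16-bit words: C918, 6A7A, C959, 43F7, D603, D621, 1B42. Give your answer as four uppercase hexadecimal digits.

One's-complement addition (fold any carry out of bit 15 back into bit 0):
  0xC918 + 0x6A7A = 0x13392 → wrap carry → 0x3393
  0x3393 + 0xC959 = 0x0FCEC
  0xFCEC + 0x43F7 = 0x140E3 → wrap carry → 0x40E4
  0x40E4 + 0xD603 = 0x116E7 → wrap carry → 0x16E8
  0x16E8 + 0xD621 = 0x0ED09
  0xED09 + 0x1B42 = 0x1084B → wrap carry → 0x084C
One's-complement sum = 0x084C.
Checksum = ~0x084C & 0xFFFF = 0xF7B3.

F7B3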